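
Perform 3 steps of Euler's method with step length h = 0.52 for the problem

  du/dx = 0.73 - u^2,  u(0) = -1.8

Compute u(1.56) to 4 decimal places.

-38.5085

Euler: u_{n+1} = u_n + h·f(x_n, u_n).
x=0.000000, u=-1.800000: f=-2.510000 → u ← -1.800000 + 0.52·(-2.510000) = -3.105200
x=0.520000, u=-3.105200: f=-8.912267 → u ← -3.105200 + 0.52·(-8.912267) = -7.739579
x=1.040000, u=-7.739579: f=-59.171081 → u ← -7.739579 + 0.52·(-59.171081) = -38.508541
u(1.56) ≈ -38.5085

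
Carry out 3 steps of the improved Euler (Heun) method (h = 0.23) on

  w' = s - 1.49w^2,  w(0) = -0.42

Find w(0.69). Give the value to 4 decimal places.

-0.3964

Heun: k1 = f(s_n, w_n); k2 = f(s_n + h, w_n + h·k1); w_{n+1} = w_n + (h/2)·(k1 + k2).
s=0.000000, w=-0.420000:
  k1 = f(0.000000, -0.420000) = -0.262836
  k2 = f(0.230000, -0.480452) = -0.113943
  w ← -0.420000 + (0.23/2)·(-0.262836 + (-0.113943)) = -0.463330
s=0.230000, w=-0.463330:
  k1 = f(0.230000, -0.463330) = -0.089865
  k2 = f(0.460000, -0.483999) = 0.110961
  w ← -0.463330 + (0.23/2)·(-0.089865 + 0.110961) = -0.460904
s=0.460000, w=-0.460904:
  k1 = f(0.460000, -0.460904) = 0.143476
  k2 = f(0.690000, -0.427904) = 0.417178
  w ← -0.460904 + (0.23/2)·(0.143476 + 0.417178) = -0.396428
w(0.69) ≈ -0.3964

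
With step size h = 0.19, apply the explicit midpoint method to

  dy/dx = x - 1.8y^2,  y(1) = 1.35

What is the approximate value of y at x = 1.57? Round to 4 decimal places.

Midpoint: k1 = f(x_n, y_n); k2 = f(x_n + h/2, y_n + (h/2)·k1); y_{n+1} = y_n + h·k2.
x=1.000000, y=1.350000:
  k1 = f(1.000000, 1.350000) = -2.280500
  k2 = f(1.095000, 1.133352) = -1.217078
  y ← 1.350000 + 0.19·(-1.217078) = 1.118755
x=1.190000, y=1.118755:
  k1 = f(1.190000, 1.118755) = -1.062904
  k2 = f(1.285000, 1.017779) = -0.579574
  y ← 1.118755 + 0.19·(-0.579574) = 1.008636
x=1.380000, y=1.008636:
  k1 = f(1.380000, 1.008636) = -0.451224
  k2 = f(1.475000, 0.965770) = -0.203880
  y ← 1.008636 + 0.19·(-0.203880) = 0.969899
y(1.57) ≈ 0.9699

0.9699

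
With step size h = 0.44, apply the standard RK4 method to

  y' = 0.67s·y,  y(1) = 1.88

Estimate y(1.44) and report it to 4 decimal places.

2.6936

RK4: k1 = f(s_n, y_n); k2 = f(s_n + h/2, y_n + (h/2)·k1); k3 = f(s_n + h/2, y_n + (h/2)·k2); k4 = f(s_n + h, y_n + h·k3); y_{n+1} = y_n + (h/6)·(k1 + 2k2 + 2k3 + k4).
s=1.000000, y=1.880000:
  k1 = f(1.000000, 1.880000) = 1.259600
  k2 = f(1.220000, 2.157112) = 1.763223
  k3 = f(1.220000, 2.267909) = 1.853789
  k4 = f(1.440000, 2.695667) = 2.600780
  y ← 1.880000 + (0.44/6)·(k1 + 2k2 + 2k3 + k4) = 2.693590
y(1.44) ≈ 2.6936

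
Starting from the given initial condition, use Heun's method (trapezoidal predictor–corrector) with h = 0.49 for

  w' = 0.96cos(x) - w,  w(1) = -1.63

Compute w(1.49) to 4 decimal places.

Heun: k1 = f(x_n, w_n); k2 = f(x_n + h, w_n + h·k1); w_{n+1} = w_n + (h/2)·(k1 + k2).
x=1.000000, w=-1.630000:
  k1 = f(1.000000, -1.630000) = 2.148690
  k2 = f(1.490000, -0.577142) = 0.654622
  w ← -1.630000 + (0.49/2)·(2.148690 + 0.654622) = -0.943189
w(1.49) ≈ -0.9432

-0.9432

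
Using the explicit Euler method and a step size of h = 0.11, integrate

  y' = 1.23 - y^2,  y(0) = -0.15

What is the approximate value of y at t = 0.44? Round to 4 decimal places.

0.3802

Euler: y_{n+1} = y_n + h·f(t_n, y_n).
t=0.000000, y=-0.150000: f=1.207500 → y ← -0.150000 + 0.11·1.207500 = -0.017175
t=0.110000, y=-0.017175: f=1.229705 → y ← -0.017175 + 0.11·1.229705 = 0.118093
t=0.220000, y=0.118093: f=1.216054 → y ← 0.118093 + 0.11·1.216054 = 0.251859
t=0.330000, y=0.251859: f=1.166567 → y ← 0.251859 + 0.11·1.166567 = 0.380181
y(0.44) ≈ 0.3802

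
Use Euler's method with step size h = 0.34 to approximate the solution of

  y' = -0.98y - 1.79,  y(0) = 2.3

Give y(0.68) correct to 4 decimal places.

Euler: y_{n+1} = y_n + h·f(s_n, y_n).
s=0.000000, y=2.300000: f=-4.044000 → y ← 2.300000 + 0.34·(-4.044000) = 0.925040
s=0.340000, y=0.925040: f=-2.696539 → y ← 0.925040 + 0.34·(-2.696539) = 0.008217
y(0.68) ≈ 0.0082

0.0082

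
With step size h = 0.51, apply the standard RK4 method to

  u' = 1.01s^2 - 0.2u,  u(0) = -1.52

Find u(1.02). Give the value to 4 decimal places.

-0.8997

RK4: k1 = f(s_n, u_n); k2 = f(s_n + h/2, u_n + (h/2)·k1); k3 = f(s_n + h/2, u_n + (h/2)·k2); k4 = f(s_n + h, u_n + h·k3); u_{n+1} = u_n + (h/6)·(k1 + 2k2 + 2k3 + k4).
s=0.000000, u=-1.520000:
  k1 = f(0.000000, -1.520000) = 0.304000
  k2 = f(0.255000, -1.442480) = 0.354171
  k3 = f(0.255000, -1.429686) = 0.351613
  k4 = f(0.510000, -1.340678) = 0.530837
  u ← -1.520000 + (0.51/6)·(k1 + 2k2 + 2k3 + k4) = -1.329056
s=0.510000, u=-1.329056:
  k1 = f(0.510000, -1.329056) = 0.528512
  k2 = f(0.765000, -1.194285) = 0.829934
  k3 = f(0.765000, -1.117422) = 0.814562
  k4 = f(1.020000, -0.913629) = 1.233530
  u ← -1.329056 + (0.51/6)·(k1 + 2k2 + 2k3 + k4) = -0.899718
u(1.02) ≈ -0.8997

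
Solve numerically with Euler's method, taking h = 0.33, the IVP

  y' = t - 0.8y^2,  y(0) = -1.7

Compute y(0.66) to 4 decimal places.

Euler: y_{n+1} = y_n + h·f(t_n, y_n).
t=0.000000, y=-1.700000: f=-2.312000 → y ← -1.700000 + 0.33·(-2.312000) = -2.462960
t=0.330000, y=-2.462960: f=-4.522938 → y ← -2.462960 + 0.33·(-4.522938) = -3.955529
y(0.66) ≈ -3.9555

-3.9555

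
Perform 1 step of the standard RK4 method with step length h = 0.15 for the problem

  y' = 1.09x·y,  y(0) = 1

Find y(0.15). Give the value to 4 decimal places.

RK4: k1 = f(x_n, y_n); k2 = f(x_n + h/2, y_n + (h/2)·k1); k3 = f(x_n + h/2, y_n + (h/2)·k2); k4 = f(x_n + h, y_n + h·k3); y_{n+1} = y_n + (h/6)·(k1 + 2k2 + 2k3 + k4).
x=0.000000, y=1.000000:
  k1 = f(0.000000, 1.000000) = 0.000000
  k2 = f(0.075000, 1.000000) = 0.081750
  k3 = f(0.075000, 1.006131) = 0.082251
  k4 = f(0.150000, 1.012338) = 0.165517
  y ← 1.000000 + (0.15/6)·(k1 + 2k2 + 2k3 + k4) = 1.012338
y(0.15) ≈ 1.0123

1.0123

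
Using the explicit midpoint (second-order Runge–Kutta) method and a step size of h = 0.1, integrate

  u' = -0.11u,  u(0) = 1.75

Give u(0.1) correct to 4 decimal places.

Midpoint: k1 = f(t_n, u_n); k2 = f(t_n + h/2, u_n + (h/2)·k1); u_{n+1} = u_n + h·k2.
t=0.000000, u=1.750000:
  k1 = f(0.000000, 1.750000) = -0.192500
  k2 = f(0.050000, 1.740375) = -0.191441
  u ← 1.750000 + 0.1·(-0.191441) = 1.730856
u(0.1) ≈ 1.7309

1.7309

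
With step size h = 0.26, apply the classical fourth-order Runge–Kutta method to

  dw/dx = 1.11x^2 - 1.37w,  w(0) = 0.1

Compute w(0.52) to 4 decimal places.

RK4: k1 = f(x_n, w_n); k2 = f(x_n + h/2, w_n + (h/2)·k1); k3 = f(x_n + h/2, w_n + (h/2)·k2); k4 = f(x_n + h, w_n + h·k3); w_{n+1} = w_n + (h/6)·(k1 + 2k2 + 2k3 + k4).
x=0.000000, w=0.100000:
  k1 = f(0.000000, 0.100000) = -0.137000
  k2 = f(0.130000, 0.082190) = -0.093841
  k3 = f(0.130000, 0.087801) = -0.101528
  k4 = f(0.260000, 0.073603) = -0.025800
  w ← 0.100000 + (0.26/6)·(k1 + 2k2 + 2k3 + k4) = 0.076013
x=0.260000, w=0.076013:
  k1 = f(0.260000, 0.076013) = -0.029102
  k2 = f(0.390000, 0.072230) = 0.069876
  k3 = f(0.390000, 0.085097) = 0.052248
  k4 = f(0.520000, 0.089598) = 0.177395
  w ← 0.076013 + (0.26/6)·(k1 + 2k2 + 2k3 + k4) = 0.093023
w(0.52) ≈ 0.0930

0.0930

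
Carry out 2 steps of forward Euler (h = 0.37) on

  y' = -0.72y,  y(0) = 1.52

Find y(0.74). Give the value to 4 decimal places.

Euler: y_{n+1} = y_n + h·f(s_n, y_n).
s=0.000000, y=1.520000: f=-1.094400 → y ← 1.520000 + 0.37·(-1.094400) = 1.115072
s=0.370000, y=1.115072: f=-0.802852 → y ← 1.115072 + 0.37·(-0.802852) = 0.818017
y(0.74) ≈ 0.8180

0.8180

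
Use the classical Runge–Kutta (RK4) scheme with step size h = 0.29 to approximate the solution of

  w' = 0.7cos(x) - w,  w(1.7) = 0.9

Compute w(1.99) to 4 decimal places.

RK4: k1 = f(x_n, w_n); k2 = f(x_n + h/2, w_n + (h/2)·k1); k3 = f(x_n + h/2, w_n + (h/2)·k2); k4 = f(x_n + h, w_n + h·k3); w_{n+1} = w_n + (h/6)·(k1 + 2k2 + 2k3 + k4).
x=1.700000, w=0.900000:
  k1 = f(1.700000, 0.900000) = -0.990191
  k2 = f(1.845000, 0.756422) = -0.945969
  k3 = f(1.845000, 0.762835) = -0.952381
  k4 = f(1.990000, 0.623810) = -0.908733
  w ← 0.900000 + (0.29/6)·(k1 + 2k2 + 2k3 + k4) = 0.624712
w(1.99) ≈ 0.6247

0.6247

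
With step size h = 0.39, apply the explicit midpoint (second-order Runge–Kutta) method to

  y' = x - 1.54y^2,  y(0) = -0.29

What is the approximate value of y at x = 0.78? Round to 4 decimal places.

-0.0746

Midpoint: k1 = f(x_n, y_n); k2 = f(x_n + h/2, y_n + (h/2)·k1); y_{n+1} = y_n + h·k2.
x=0.000000, y=-0.290000:
  k1 = f(0.000000, -0.290000) = -0.129514
  k2 = f(0.195000, -0.315255) = 0.041946
  y ← -0.290000 + 0.39·0.041946 = -0.273641
x=0.390000, y=-0.273641:
  k1 = f(0.390000, -0.273641) = 0.274686
  k2 = f(0.585000, -0.220077) = 0.510412
  y ← -0.273641 + 0.39·0.510412 = -0.074581
y(0.78) ≈ -0.0746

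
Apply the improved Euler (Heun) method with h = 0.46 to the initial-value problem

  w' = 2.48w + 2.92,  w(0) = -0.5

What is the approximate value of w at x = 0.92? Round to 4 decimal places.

4.1014

Heun: k1 = f(x_n, w_n); k2 = f(x_n + h, w_n + h·k1); w_{n+1} = w_n + (h/2)·(k1 + k2).
x=0.000000, w=-0.500000:
  k1 = f(0.000000, -0.500000) = 1.680000
  k2 = f(0.460000, 0.272800) = 3.596544
  w ← -0.500000 + (0.46/2)·(1.680000 + 3.596544) = 0.713605
x=0.460000, w=0.713605:
  k1 = f(0.460000, 0.713605) = 4.689741
  k2 = f(0.920000, 2.870886) = 10.039797
  w ← 0.713605 + (0.46/2)·(4.689741 + 10.039797) = 4.101399
w(0.92) ≈ 4.1014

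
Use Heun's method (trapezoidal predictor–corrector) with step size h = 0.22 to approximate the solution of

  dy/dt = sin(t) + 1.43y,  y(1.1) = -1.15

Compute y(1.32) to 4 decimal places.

Heun: k1 = f(t_n, y_n); k2 = f(t_n + h, y_n + h·k1); y_{n+1} = y_n + (h/2)·(k1 + k2).
t=1.100000, y=-1.150000:
  k1 = f(1.100000, -1.150000) = -0.753293
  k2 = f(1.320000, -1.315724) = -0.912771
  y ← -1.150000 + (0.22/2)·(-0.753293 + (-0.912771)) = -1.333267
y(1.32) ≈ -1.3333

-1.3333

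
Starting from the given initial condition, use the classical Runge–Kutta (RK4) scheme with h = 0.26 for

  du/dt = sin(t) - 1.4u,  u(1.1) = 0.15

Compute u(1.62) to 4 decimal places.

RK4: k1 = f(t_n, u_n); k2 = f(t_n + h/2, u_n + (h/2)·k1); k3 = f(t_n + h/2, u_n + (h/2)·k2); k4 = f(t_n + h, u_n + h·k3); u_{n+1} = u_n + (h/6)·(k1 + 2k2 + 2k3 + k4).
t=1.100000, u=0.150000:
  k1 = f(1.100000, 0.150000) = 0.681207
  k2 = f(1.230000, 0.238557) = 0.608509
  k3 = f(1.230000, 0.229106) = 0.621740
  k4 = f(1.360000, 0.311652) = 0.541551
  u ← 0.150000 + (0.26/6)·(k1 + 2k2 + 2k3 + k4) = 0.309608
t=1.360000, u=0.309608:
  k1 = f(1.360000, 0.309608) = 0.544414
  k2 = f(1.490000, 0.380382) = 0.464204
  k3 = f(1.490000, 0.369954) = 0.478802
  k4 = f(1.620000, 0.434096) = 0.391055
  u ← 0.309608 + (0.26/6)·(k1 + 2k2 + 2k3 + k4) = 0.431872
u(1.62) ≈ 0.4319

0.4319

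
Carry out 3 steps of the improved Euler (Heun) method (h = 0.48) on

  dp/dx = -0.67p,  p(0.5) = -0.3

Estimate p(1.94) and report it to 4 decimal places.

Heun: k1 = f(x_n, p_n); k2 = f(x_n + h, p_n + h·k1); p_{n+1} = p_n + (h/2)·(k1 + k2).
x=0.500000, p=-0.300000:
  k1 = f(0.500000, -0.300000) = 0.201000
  k2 = f(0.980000, -0.203520) = 0.136358
  p ← -0.300000 + (0.48/2)·(0.201000 + 0.136358) = -0.219034
x=0.980000, p=-0.219034:
  k1 = f(0.980000, -0.219034) = 0.146753
  k2 = f(1.460000, -0.148593) = 0.099557
  p ← -0.219034 + (0.48/2)·(0.146753 + 0.099557) = -0.159920
x=1.460000, p=-0.159920:
  k1 = f(1.460000, -0.159920) = 0.107146
  k2 = f(1.940000, -0.108489) = 0.072688
  p ← -0.159920 + (0.48/2)·(0.107146 + 0.072688) = -0.116759
p(1.94) ≈ -0.1168

-0.1168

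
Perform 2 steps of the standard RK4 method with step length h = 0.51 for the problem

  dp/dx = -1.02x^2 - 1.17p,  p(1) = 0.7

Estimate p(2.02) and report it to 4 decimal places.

RK4: k1 = f(x_n, p_n); k2 = f(x_n + h/2, p_n + (h/2)·k1); k3 = f(x_n + h/2, p_n + (h/2)·k2); k4 = f(x_n + h, p_n + h·k3); p_{n+1} = p_n + (h/6)·(k1 + 2k2 + 2k3 + k4).
x=1.000000, p=0.700000:
  k1 = f(1.000000, 0.700000) = -1.839000
  k2 = f(1.255000, 0.231055) = -1.876860
  k3 = f(1.255000, 0.221401) = -1.865564
  k4 = f(1.510000, -0.251438) = -2.031520
  p ← 0.700000 + (0.51/6)·(k1 + 2k2 + 2k3 + k4) = -0.265206
x=1.510000, p=-0.265206:
  k1 = f(1.510000, -0.265206) = -2.015411
  k2 = f(1.765000, -0.779136) = -2.265940
  k3 = f(1.765000, -0.843021) = -2.191195
  k4 = f(2.020000, -1.382716) = -2.544231
  p ← -0.265206 + (0.51/6)·(k1 + 2k2 + 2k3 + k4) = -1.410489
p(2.02) ≈ -1.4105

-1.4105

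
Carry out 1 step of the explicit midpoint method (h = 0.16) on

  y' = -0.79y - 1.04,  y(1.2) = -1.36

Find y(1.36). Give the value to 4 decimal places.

-1.3548

Midpoint: k1 = f(x_n, y_n); k2 = f(x_n + h/2, y_n + (h/2)·k1); y_{n+1} = y_n + h·k2.
x=1.200000, y=-1.360000:
  k1 = f(1.200000, -1.360000) = 0.034400
  k2 = f(1.280000, -1.357248) = 0.032226
  y ← -1.360000 + 0.16·0.032226 = -1.354844
y(1.36) ≈ -1.3548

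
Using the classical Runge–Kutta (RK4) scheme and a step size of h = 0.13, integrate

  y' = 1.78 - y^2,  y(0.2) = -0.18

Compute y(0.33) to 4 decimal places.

0.0503

RK4: k1 = f(s_n, y_n); k2 = f(s_n + h/2, y_n + (h/2)·k1); k3 = f(s_n + h/2, y_n + (h/2)·k2); k4 = f(s_n + h, y_n + h·k3); y_{n+1} = y_n + (h/6)·(k1 + 2k2 + 2k3 + k4).
s=0.200000, y=-0.180000:
  k1 = f(0.200000, -0.180000) = 1.747600
  k2 = f(0.265000, -0.066406) = 1.775590
  k3 = f(0.265000, -0.064587) = 1.775829
  k4 = f(0.330000, 0.050858) = 1.777413
  y ← -0.180000 + (0.13/6)·(k1 + 2k2 + 2k3 + k4) = 0.050270
y(0.33) ≈ 0.0503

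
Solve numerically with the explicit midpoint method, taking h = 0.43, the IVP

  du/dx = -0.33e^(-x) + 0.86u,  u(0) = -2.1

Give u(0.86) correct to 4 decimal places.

-4.6374

Midpoint: k1 = f(x_n, u_n); k2 = f(x_n + h/2, u_n + (h/2)·k1); u_{n+1} = u_n + h·k2.
x=0.000000, u=-2.100000:
  k1 = f(0.000000, -2.100000) = -2.136000
  k2 = f(0.215000, -2.559240) = -2.467105
  u ← -2.100000 + 0.43·(-2.467105) = -3.160855
x=0.430000, u=-3.160855:
  k1 = f(0.430000, -3.160855) = -2.933003
  k2 = f(0.645000, -3.791451) = -3.433786
  u ← -3.160855 + 0.43·(-3.433786) = -4.637383
u(0.86) ≈ -4.6374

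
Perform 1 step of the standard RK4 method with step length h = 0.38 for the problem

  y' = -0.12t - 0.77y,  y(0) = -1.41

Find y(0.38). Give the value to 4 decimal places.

RK4: k1 = f(t_n, y_n); k2 = f(t_n + h/2, y_n + (h/2)·k1); k3 = f(t_n + h/2, y_n + (h/2)·k2); k4 = f(t_n + h, y_n + h·k3); y_{n+1} = y_n + (h/6)·(k1 + 2k2 + 2k3 + k4).
t=0.000000, y=-1.410000:
  k1 = f(0.000000, -1.410000) = 1.085700
  k2 = f(0.190000, -1.203717) = 0.904062
  k3 = f(0.190000, -1.238228) = 0.930636
  k4 = f(0.380000, -1.056358) = 0.767796
  y ← -1.410000 + (0.38/6)·(k1 + 2k2 + 2k3 + k4) = -1.060217
y(0.38) ≈ -1.0602

-1.0602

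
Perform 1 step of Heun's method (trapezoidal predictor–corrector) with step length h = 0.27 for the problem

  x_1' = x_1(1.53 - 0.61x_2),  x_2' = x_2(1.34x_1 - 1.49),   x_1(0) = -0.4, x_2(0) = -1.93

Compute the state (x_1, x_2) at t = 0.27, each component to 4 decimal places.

-0.7391, -1.1168

Heun on (x_1,x_2): k1 = f(t_n, state_n); k2 = f(t_n + h, state_n + h·k1); state_{n+1} = state_n + (h/2)·(k1 + k2).
0.000000: (-0.400000, -1.930000)
  k1 = (-1.082920, 3.910180)
  predictor → (-0.692388, -0.874251)
  k2 = (-1.428600, 2.113765)
  → (-0.739055, -1.116767)
(x_1(0.27), x_2(0.27)) ≈ (-0.7391, -1.1168)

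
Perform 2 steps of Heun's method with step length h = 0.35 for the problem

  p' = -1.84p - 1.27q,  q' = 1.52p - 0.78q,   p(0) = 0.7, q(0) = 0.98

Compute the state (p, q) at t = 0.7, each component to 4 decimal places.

Heun on (p,q): k1 = f(t_n, state_n); k2 = f(t_n + h, state_n + h·k1); state_{n+1} = state_n + (h/2)·(k1 + k2).
0.000000: (0.700000, 0.980000)
  k1 = (-2.532600, 0.299600)
  predictor → (-0.186410, 1.084860)
  k2 = (-1.034778, -1.129534)
  → (0.075709, 0.834762)
0.350000: (0.075709, 0.834762)
  k1 = (-1.199452, -0.536037)
  predictor → (-0.344099, 0.647149)
  k2 = (-0.188737, -1.027807)
  → (-0.167224, 0.561089)
(p(0.7), q(0.7)) ≈ (-0.1672, 0.5611)

-0.1672, 0.5611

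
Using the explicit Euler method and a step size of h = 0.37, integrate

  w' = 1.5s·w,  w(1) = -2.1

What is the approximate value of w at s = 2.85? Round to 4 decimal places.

-58.2982

Euler: w_{n+1} = w_n + h·f(s_n, w_n).
s=1.000000, w=-2.100000: f=-3.150000 → w ← -2.100000 + 0.37·(-3.150000) = -3.265500
s=1.370000, w=-3.265500: f=-6.710603 → w ← -3.265500 + 0.37·(-6.710603) = -5.748423
s=1.740000, w=-5.748423: f=-15.003384 → w ← -5.748423 + 0.37·(-15.003384) = -11.299675
s=2.110000, w=-11.299675: f=-35.763471 → w ← -11.299675 + 0.37·(-35.763471) = -24.532159
s=2.480000, w=-24.532159: f=-91.259633 → w ← -24.532159 + 0.37·(-91.259633) = -58.298223
w(2.85) ≈ -58.2982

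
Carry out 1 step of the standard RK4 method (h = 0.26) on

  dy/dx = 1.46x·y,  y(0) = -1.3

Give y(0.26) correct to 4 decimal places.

-1.3658

RK4: k1 = f(x_n, y_n); k2 = f(x_n + h/2, y_n + (h/2)·k1); k3 = f(x_n + h/2, y_n + (h/2)·k2); k4 = f(x_n + h, y_n + h·k3); y_{n+1} = y_n + (h/6)·(k1 + 2k2 + 2k3 + k4).
x=0.000000, y=-1.300000:
  k1 = f(0.000000, -1.300000) = 0.000000
  k2 = f(0.130000, -1.300000) = -0.246740
  k3 = f(0.130000, -1.332076) = -0.252828
  k4 = f(0.260000, -1.365735) = -0.518433
  y ← -1.300000 + (0.26/6)·(k1 + 2k2 + 2k3 + k4) = -1.365761
y(0.26) ≈ -1.3658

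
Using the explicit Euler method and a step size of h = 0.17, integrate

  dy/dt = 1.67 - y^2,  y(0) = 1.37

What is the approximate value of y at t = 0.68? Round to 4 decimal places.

Euler: y_{n+1} = y_n + h·f(t_n, y_n).
t=0.000000, y=1.370000: f=-0.206900 → y ← 1.370000 + 0.17·(-0.206900) = 1.334827
t=0.170000, y=1.334827: f=-0.111763 → y ← 1.334827 + 0.17·(-0.111763) = 1.315827
t=0.340000, y=1.315827: f=-0.061401 → y ← 1.315827 + 0.17·(-0.061401) = 1.305389
t=0.510000, y=1.305389: f=-0.034041 → y ← 1.305389 + 0.17·(-0.034041) = 1.299602
y(0.68) ≈ 1.2996

1.2996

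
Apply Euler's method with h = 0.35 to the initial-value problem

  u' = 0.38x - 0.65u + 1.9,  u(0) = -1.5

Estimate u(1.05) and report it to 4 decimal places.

Euler: u_{n+1} = u_n + h·f(x_n, u_n).
x=0.000000, u=-1.500000: f=2.875000 → u ← -1.500000 + 0.35·2.875000 = -0.493750
x=0.350000, u=-0.493750: f=2.353937 → u ← -0.493750 + 0.35·2.353937 = 0.330128
x=0.700000, u=0.330128: f=1.951417 → u ← 0.330128 + 0.35·1.951417 = 1.013124
u(1.05) ≈ 1.0131

1.0131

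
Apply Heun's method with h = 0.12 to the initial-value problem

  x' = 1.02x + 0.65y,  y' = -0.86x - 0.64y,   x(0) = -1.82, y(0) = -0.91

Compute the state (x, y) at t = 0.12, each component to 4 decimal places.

-2.1217, -0.6470

Heun on (x,y): k1 = f(t_n, state_n); k2 = f(t_n + h, state_n + h·k1); state_{n+1} = state_n + (h/2)·(k1 + k2).
0.000000: (-1.820000, -0.910000)
  k1 = (-2.447900, 2.147600)
  predictor → (-2.113748, -0.652288)
  k2 = (-2.580010, 2.235288)
  → (-2.121675, -0.647027)
(x(0.12), y(0.12)) ≈ (-2.1217, -0.6470)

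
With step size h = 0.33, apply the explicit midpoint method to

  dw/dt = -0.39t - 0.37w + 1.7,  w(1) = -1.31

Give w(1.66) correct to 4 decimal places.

-0.3415

Midpoint: k1 = f(t_n, w_n); k2 = f(t_n + h/2, w_n + (h/2)·k1); w_{n+1} = w_n + h·k2.
t=1.000000, w=-1.310000:
  k1 = f(1.000000, -1.310000) = 1.794700
  k2 = f(1.165000, -1.013875) = 1.620784
  w ← -1.310000 + 0.33·1.620784 = -0.775141
t=1.330000, w=-0.775141:
  k1 = f(1.330000, -0.775141) = 1.468102
  k2 = f(1.495000, -0.532905) = 1.314125
  w ← -0.775141 + 0.33·1.314125 = -0.341480
w(1.66) ≈ -0.3415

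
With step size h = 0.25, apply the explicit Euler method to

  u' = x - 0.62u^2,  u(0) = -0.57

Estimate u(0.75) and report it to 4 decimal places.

-0.5516

Euler: u_{n+1} = u_n + h·f(x_n, u_n).
x=0.000000, u=-0.570000: f=-0.201438 → u ← -0.570000 + 0.25·(-0.201438) = -0.620359
x=0.250000, u=-0.620359: f=0.011396 → u ← -0.620359 + 0.25·0.011396 = -0.617511
x=0.500000, u=-0.617511: f=0.263582 → u ← -0.617511 + 0.25·0.263582 = -0.551615
u(0.75) ≈ -0.5516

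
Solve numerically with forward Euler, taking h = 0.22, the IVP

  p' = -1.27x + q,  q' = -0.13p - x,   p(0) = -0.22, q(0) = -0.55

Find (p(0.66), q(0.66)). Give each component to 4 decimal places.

Euler on (p,q): p_{n+1} = p_n + h·p', q_{n+1} = q_n + h·q'.
0.000000: (-0.220000, -0.550000); f=(-0.550000, 0.028600) → (-0.341000, -0.543708)
0.220000: (-0.341000, -0.543708); f=(-0.823108, -0.175670) → (-0.522084, -0.582355)
0.440000: (-0.522084, -0.582355); f=(-1.141155, -0.372129) → (-0.773138, -0.664224)
(p(0.66), q(0.66)) ≈ (-0.7731, -0.6642)

-0.7731, -0.6642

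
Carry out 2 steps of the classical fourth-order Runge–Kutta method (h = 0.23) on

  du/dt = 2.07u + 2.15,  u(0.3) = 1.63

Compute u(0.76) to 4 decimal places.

RK4: k1 = f(t_n, u_n); k2 = f(t_n + h/2, u_n + (h/2)·k1); k3 = f(t_n + h/2, u_n + (h/2)·k2); k4 = f(t_n + h, u_n + h·k3); u_{n+1} = u_n + (h/6)·(k1 + 2k2 + 2k3 + k4).
t=0.300000, u=1.630000:
  k1 = f(0.300000, 1.630000) = 5.524100
  k2 = f(0.415000, 2.265271) = 6.839112
  k3 = f(0.415000, 2.416498) = 7.152151
  k4 = f(0.530000, 3.274995) = 8.929239
  u ← 1.630000 + (0.23/6)·(k1 + 2k2 + 2k3 + k4) = 3.256708
t=0.530000, u=3.256708:
  k1 = f(0.530000, 3.256708) = 8.891386
  k2 = f(0.645000, 4.279217) = 11.007980
  k3 = f(0.645000, 4.522626) = 11.511836
  k4 = f(0.760000, 5.904430) = 14.372171
  u ← 3.256708 + (0.23/6)·(k1 + 2k2 + 2k3 + k4) = 5.874997
u(0.76) ≈ 5.8750

5.8750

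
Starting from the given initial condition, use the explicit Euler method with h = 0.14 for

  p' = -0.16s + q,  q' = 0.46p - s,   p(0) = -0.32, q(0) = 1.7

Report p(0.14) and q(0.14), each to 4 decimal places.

-0.0820, 1.6794

Euler on (p,q): p_{n+1} = p_n + h·p', q_{n+1} = q_n + h·q'.
0.000000: (-0.320000, 1.700000); f=(1.700000, -0.147200) → (-0.082000, 1.679392)
(p(0.14), q(0.14)) ≈ (-0.0820, 1.6794)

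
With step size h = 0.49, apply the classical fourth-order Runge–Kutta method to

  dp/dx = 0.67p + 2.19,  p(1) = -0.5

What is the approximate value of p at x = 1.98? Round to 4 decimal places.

RK4: k1 = f(x_n, p_n); k2 = f(x_n + h/2, p_n + (h/2)·k1); k3 = f(x_n + h/2, p_n + (h/2)·k2); k4 = f(x_n + h, p_n + h·k3); p_{n+1} = p_n + (h/6)·(k1 + 2k2 + 2k3 + k4).
x=1.000000, p=-0.500000:
  k1 = f(1.000000, -0.500000) = 1.855000
  k2 = f(1.245000, -0.045525) = 2.159498
  k3 = f(1.245000, 0.029077) = 2.209482
  k4 = f(1.490000, 0.582646) = 2.580373
  p ← -0.500000 + (0.49/6)·(k1 + 2k2 + 2k3 + k4) = 0.575822
x=1.490000, p=0.575822:
  k1 = f(1.490000, 0.575822) = 2.575801
  k2 = f(1.735000, 1.206893) = 2.998619
  k3 = f(1.735000, 1.310484) = 3.068024
  k4 = f(1.980000, 2.079154) = 3.583033
  p ← 0.575822 + (0.49/6)·(k1 + 2k2 + 2k3 + k4) = 2.069679
p(1.98) ≈ 2.0697

2.0697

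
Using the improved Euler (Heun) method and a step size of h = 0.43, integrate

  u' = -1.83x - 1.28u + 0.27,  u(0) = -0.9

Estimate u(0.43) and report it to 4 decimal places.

-0.6260

Heun: k1 = f(x_n, u_n); k2 = f(x_n + h, u_n + h·k1); u_{n+1} = u_n + (h/2)·(k1 + k2).
x=0.000000, u=-0.900000:
  k1 = f(0.000000, -0.900000) = 1.422000
  k2 = f(0.430000, -0.288540) = -0.147569
  u ← -0.900000 + (0.43/2)·(1.422000 + (-0.147569)) = -0.625997
u(0.43) ≈ -0.6260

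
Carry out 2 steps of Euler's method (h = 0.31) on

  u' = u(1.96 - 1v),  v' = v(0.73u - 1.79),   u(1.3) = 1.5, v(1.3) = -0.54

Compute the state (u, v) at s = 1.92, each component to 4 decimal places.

4.6299, -0.4438

Euler on (u,v): u_{n+1} = u_n + h·u', v_{n+1} = v_n + h·v'.
1.300000: (1.500000, -0.540000); f=(3.750000, 0.375300) → (2.662500, -0.423657)
1.610000: (2.662500, -0.423657); f=(6.346487, -0.065084) → (4.629911, -0.443833)
(u(1.92), v(1.92)) ≈ (4.6299, -0.4438)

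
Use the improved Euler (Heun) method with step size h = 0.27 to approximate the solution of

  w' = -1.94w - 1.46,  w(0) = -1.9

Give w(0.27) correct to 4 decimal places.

-1.4564

Heun: k1 = f(x_n, w_n); k2 = f(x_n + h, w_n + h·k1); w_{n+1} = w_n + (h/2)·(k1 + k2).
x=0.000000, w=-1.900000:
  k1 = f(0.000000, -1.900000) = 2.226000
  k2 = f(0.270000, -1.298980) = 1.060021
  w ← -1.900000 + (0.27/2)·(2.226000 + 1.060021) = -1.456387
w(0.27) ≈ -1.4564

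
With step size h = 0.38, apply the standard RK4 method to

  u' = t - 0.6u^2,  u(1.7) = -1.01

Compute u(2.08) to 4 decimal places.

RK4: k1 = f(t_n, u_n); k2 = f(t_n + h/2, u_n + (h/2)·k1); k3 = f(t_n + h/2, u_n + (h/2)·k2); k4 = f(t_n + h, u_n + h·k3); u_{n+1} = u_n + (h/6)·(k1 + 2k2 + 2k3 + k4).
t=1.700000, u=-1.010000:
  k1 = f(1.700000, -1.010000) = 1.087940
  k2 = f(1.890000, -0.803291) = 1.502834
  k3 = f(1.890000, -0.724462) = 1.575093
  k4 = f(2.080000, -0.411465) = 1.978418
  u ← -1.010000 + (0.38/6)·(k1 + 2k2 + 2k3 + k4) = -0.425927
u(2.08) ≈ -0.4259

-0.4259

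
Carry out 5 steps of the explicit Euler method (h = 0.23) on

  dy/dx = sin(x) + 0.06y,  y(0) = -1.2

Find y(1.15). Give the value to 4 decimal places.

-0.7941

Euler: y_{n+1} = y_n + h·f(x_n, y_n).
x=0.000000, y=-1.200000: f=-0.072000 → y ← -1.200000 + 0.23·(-0.072000) = -1.216560
x=0.230000, y=-1.216560: f=0.154984 → y ← -1.216560 + 0.23·0.154984 = -1.180914
x=0.460000, y=-1.180914: f=0.373093 → y ← -1.180914 + 0.23·0.373093 = -1.095102
x=0.690000, y=-1.095102: f=0.570831 → y ← -1.095102 + 0.23·0.570831 = -0.963811
x=0.920000, y=-0.963811: f=0.737773 → y ← -0.963811 + 0.23·0.737773 = -0.794123
y(1.15) ≈ -0.7941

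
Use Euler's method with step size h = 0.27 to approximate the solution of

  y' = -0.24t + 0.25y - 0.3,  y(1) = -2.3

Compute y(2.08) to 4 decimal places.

-3.7415

Euler: y_{n+1} = y_n + h·f(t_n, y_n).
t=1.000000, y=-2.300000: f=-1.115000 → y ← -2.300000 + 0.27·(-1.115000) = -2.601050
t=1.270000, y=-2.601050: f=-1.255062 → y ← -2.601050 + 0.27·(-1.255062) = -2.939917
t=1.540000, y=-2.939917: f=-1.404579 → y ← -2.939917 + 0.27·(-1.404579) = -3.319153
t=1.810000, y=-3.319153: f=-1.564188 → y ← -3.319153 + 0.27·(-1.564188) = -3.741484
y(2.08) ≈ -3.7415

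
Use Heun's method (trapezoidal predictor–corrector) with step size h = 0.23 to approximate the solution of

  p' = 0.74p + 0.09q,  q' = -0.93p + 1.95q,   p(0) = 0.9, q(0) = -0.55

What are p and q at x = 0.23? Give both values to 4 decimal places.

1.0493, -1.1028

Heun on (p,q): k1 = f(x_n, state_n); k2 = f(x_n + h, state_n + h·k1); state_{n+1} = state_n + (h/2)·(k1 + k2).
0.000000: (0.900000, -0.550000)
  k1 = (0.616500, -1.909500)
  predictor → (1.041795, -0.989185)
  k2 = (0.681902, -2.897780)
  → (1.049316, -1.102837)
(p(0.23), q(0.23)) ≈ (1.0493, -1.1028)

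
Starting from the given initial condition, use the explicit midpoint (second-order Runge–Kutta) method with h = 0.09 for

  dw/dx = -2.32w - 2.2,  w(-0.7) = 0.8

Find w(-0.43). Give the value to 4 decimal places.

-0.0088

Midpoint: k1 = f(x_n, w_n); k2 = f(x_n + h/2, w_n + (h/2)·k1); w_{n+1} = w_n + h·k2.
x=-0.700000, w=0.800000:
  k1 = f(-0.700000, 0.800000) = -4.056000
  k2 = f(-0.655000, 0.617480) = -3.632554
  w ← 0.800000 + 0.09·(-3.632554) = 0.473070
x=-0.610000, w=0.473070:
  k1 = f(-0.610000, 0.473070) = -3.297523
  k2 = f(-0.565000, 0.324682) = -2.953261
  w ← 0.473070 + 0.09·(-2.953261) = 0.207277
x=-0.520000, w=0.207277:
  k1 = f(-0.520000, 0.207277) = -2.680882
  k2 = f(-0.475000, 0.086637) = -2.400998
  w ← 0.207277 + 0.09·(-2.400998) = -0.008813
w(-0.43) ≈ -0.0088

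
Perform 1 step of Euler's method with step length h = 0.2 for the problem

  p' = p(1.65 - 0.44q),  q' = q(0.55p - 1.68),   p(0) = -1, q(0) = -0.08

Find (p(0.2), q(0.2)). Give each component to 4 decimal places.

-1.3370, -0.0443

Euler on (p,q): p_{n+1} = p_n + h·p', q_{n+1} = q_n + h·q'.
0.000000: (-1.000000, -0.080000); f=(-1.685200, 0.178400) → (-1.337040, -0.044320)
(p(0.2), q(0.2)) ≈ (-1.3370, -0.0443)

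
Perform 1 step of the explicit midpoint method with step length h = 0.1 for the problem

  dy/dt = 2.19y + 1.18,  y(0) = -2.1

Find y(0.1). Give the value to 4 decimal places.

-2.4793

Midpoint: k1 = f(t_n, y_n); k2 = f(t_n + h/2, y_n + (h/2)·k1); y_{n+1} = y_n + h·k2.
t=0.000000, y=-2.100000:
  k1 = f(0.000000, -2.100000) = -3.419000
  k2 = f(0.050000, -2.270950) = -3.793381
  y ← -2.100000 + 0.1·(-3.793381) = -2.479338
y(0.1) ≈ -2.4793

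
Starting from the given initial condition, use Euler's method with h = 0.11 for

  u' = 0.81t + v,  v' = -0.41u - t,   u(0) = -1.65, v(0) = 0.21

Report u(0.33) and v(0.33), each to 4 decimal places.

-1.5282, 0.3930

Euler on (u,v): u_{n+1} = u_n + h·u', v_{n+1} = v_n + h·v'.
0.000000: (-1.650000, 0.210000); f=(0.210000, 0.676500) → (-1.626900, 0.284415)
0.110000: (-1.626900, 0.284415); f=(0.373515, 0.557029) → (-1.585813, 0.345688)
0.220000: (-1.585813, 0.345688); f=(0.523888, 0.430183) → (-1.528186, 0.393008)
(u(0.33), v(0.33)) ≈ (-1.5282, 0.3930)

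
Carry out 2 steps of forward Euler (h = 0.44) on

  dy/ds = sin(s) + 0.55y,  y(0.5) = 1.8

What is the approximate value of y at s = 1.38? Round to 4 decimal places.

Euler: y_{n+1} = y_n + h·f(s_n, y_n).
s=0.500000, y=1.800000: f=1.469426 → y ← 1.800000 + 0.44·1.469426 = 2.446547
s=0.940000, y=2.446547: f=2.153159 → y ← 2.446547 + 0.44·2.153159 = 3.393937
y(1.38) ≈ 3.3939

3.3939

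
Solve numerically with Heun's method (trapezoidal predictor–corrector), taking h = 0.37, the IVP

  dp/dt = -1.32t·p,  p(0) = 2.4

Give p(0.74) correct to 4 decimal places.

Heun: k1 = f(t_n, p_n); k2 = f(t_n + h, p_n + h·k1); p_{n+1} = p_n + (h/2)·(k1 + k2).
t=0.000000, p=2.400000:
  k1 = f(0.000000, 2.400000) = 0.000000
  k2 = f(0.370000, 2.400000) = -1.172160
  p ← 2.400000 + (0.37/2)·(0.000000 + (-1.172160)) = 2.183150
t=0.370000, p=2.183150:
  k1 = f(0.370000, 2.183150) = -1.066251
  k2 = f(0.740000, 1.788638) = -1.747141
  p ← 2.183150 + (0.37/2)·(-1.066251 + (-1.747141)) = 1.662673
p(0.74) ≈ 1.6627

1.6627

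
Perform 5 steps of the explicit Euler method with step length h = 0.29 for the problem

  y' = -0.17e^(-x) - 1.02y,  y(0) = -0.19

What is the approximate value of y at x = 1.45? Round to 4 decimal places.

Euler: y_{n+1} = y_n + h·f(x_n, y_n).
x=0.000000, y=-0.190000: f=0.023800 → y ← -0.190000 + 0.29·0.023800 = -0.183098
x=0.290000, y=-0.183098: f=0.059555 → y ← -0.183098 + 0.29·0.059555 = -0.165827
x=0.580000, y=-0.165827: f=0.073961 → y ← -0.165827 + 0.29·0.073961 = -0.144378
x=0.870000, y=-0.144378: f=0.076044 → y ← -0.144378 + 0.29·0.076044 = -0.122326
x=1.160000, y=-0.122326: f=0.071479 → y ← -0.122326 + 0.29·0.071479 = -0.101597
y(1.45) ≈ -0.1016

-0.1016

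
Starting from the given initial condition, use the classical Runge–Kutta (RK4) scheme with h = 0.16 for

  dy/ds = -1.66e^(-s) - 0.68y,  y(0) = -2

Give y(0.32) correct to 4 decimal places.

-2.0151

RK4: k1 = f(s_n, y_n); k2 = f(s_n + h/2, y_n + (h/2)·k1); k3 = f(s_n + h/2, y_n + (h/2)·k2); k4 = f(s_n + h, y_n + h·k3); y_{n+1} = y_n + (h/6)·(k1 + 2k2 + 2k3 + k4).
s=0.000000, y=-2.000000:
  k1 = f(0.000000, -2.000000) = -0.300000
  k2 = f(0.080000, -2.024000) = -0.156053
  k3 = f(0.080000, -2.012484) = -0.163884
  k4 = f(0.160000, -2.026221) = -0.036728
  y ← -2.000000 + (0.16/6)·(k1 + 2k2 + 2k3 + k4) = -2.026043
s=0.160000, y=-2.026043:
  k1 = f(0.160000, -2.026043) = -0.036850
  k2 = f(0.240000, -2.028991) = 0.073911
  k3 = f(0.240000, -2.020130) = 0.067886
  k4 = f(0.320000, -2.015181) = 0.164916
  y ← -2.026043 + (0.16/6)·(k1 + 2k2 + 2k3 + k4) = -2.015065
y(0.32) ≈ -2.0151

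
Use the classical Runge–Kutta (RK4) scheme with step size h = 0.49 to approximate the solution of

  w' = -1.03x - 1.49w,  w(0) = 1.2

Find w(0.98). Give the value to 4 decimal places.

RK4: k1 = f(x_n, w_n); k2 = f(x_n + h/2, w_n + (h/2)·k1); k3 = f(x_n + h/2, w_n + (h/2)·k2); k4 = f(x_n + h, w_n + h·k3); w_{n+1} = w_n + (h/6)·(k1 + 2k2 + 2k3 + k4).
x=0.000000, w=1.200000:
  k1 = f(0.000000, 1.200000) = -1.788000
  k2 = f(0.245000, 0.761940) = -1.387641
  k3 = f(0.245000, 0.860028) = -1.533792
  k4 = f(0.490000, 0.448442) = -1.172879
  w ← 1.200000 + (0.49/6)·(k1 + 2k2 + 2k3 + k4) = 0.481028
x=0.490000, w=0.481028:
  k1 = f(0.490000, 0.481028) = -1.221431
  k2 = f(0.735000, 0.181777) = -1.027898
  k3 = f(0.735000, 0.229193) = -1.098547
  k4 = f(0.980000, -0.057260) = -0.924082
  w ← 0.481028 + (0.49/6)·(k1 + 2k2 + 2k3 + k4) = -0.041509
w(0.98) ≈ -0.0415

-0.0415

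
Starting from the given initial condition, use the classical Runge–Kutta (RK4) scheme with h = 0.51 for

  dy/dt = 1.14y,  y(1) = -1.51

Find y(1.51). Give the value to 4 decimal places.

-2.6998

RK4: k1 = f(t_n, y_n); k2 = f(t_n + h/2, y_n + (h/2)·k1); k3 = f(t_n + h/2, y_n + (h/2)·k2); k4 = f(t_n + h, y_n + h·k3); y_{n+1} = y_n + (h/6)·(k1 + 2k2 + 2k3 + k4).
t=1.000000, y=-1.510000:
  k1 = f(1.000000, -1.510000) = -1.721400
  k2 = f(1.255000, -1.948957) = -2.221811
  k3 = f(1.255000, -2.076562) = -2.367280
  k4 = f(1.510000, -2.717313) = -3.097737
  y ← -1.510000 + (0.51/6)·(k1 + 2k2 + 2k3 + k4) = -2.699772
y(1.51) ≈ -2.6998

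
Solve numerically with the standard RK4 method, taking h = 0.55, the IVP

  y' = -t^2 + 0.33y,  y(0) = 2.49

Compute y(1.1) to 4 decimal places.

3.0926

RK4: k1 = f(t_n, y_n); k2 = f(t_n + h/2, y_n + (h/2)·k1); k3 = f(t_n + h/2, y_n + (h/2)·k2); k4 = f(t_n + h, y_n + h·k3); y_{n+1} = y_n + (h/6)·(k1 + 2k2 + 2k3 + k4).
t=0.000000, y=2.490000:
  k1 = f(0.000000, 2.490000) = 0.821700
  k2 = f(0.275000, 2.715968) = 0.820644
  k3 = f(0.275000, 2.715677) = 0.820548
  k4 = f(0.550000, 2.941302) = 0.668130
  y ← 2.490000 + (0.55/6)·(k1 + 2k2 + 2k3 + k4) = 2.927453
t=0.550000, y=2.927453:
  k1 = f(0.550000, 2.927453) = 0.663560
  k2 = f(0.825000, 3.109932) = 0.345653
  k3 = f(0.825000, 3.022507) = 0.316802
  k4 = f(1.100000, 3.101694) = -0.186441
  y ← 2.927453 + (0.55/6)·(k1 + 2k2 + 2k3 + k4) = 3.092639
y(1.1) ≈ 3.0926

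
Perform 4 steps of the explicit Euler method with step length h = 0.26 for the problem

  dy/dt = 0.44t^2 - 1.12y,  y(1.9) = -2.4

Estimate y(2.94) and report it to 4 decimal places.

1.1060

Euler: y_{n+1} = y_n + h·f(t_n, y_n).
t=1.900000, y=-2.400000: f=4.276400 → y ← -2.400000 + 0.26·4.276400 = -1.288136
t=2.160000, y=-1.288136: f=3.495576 → y ← -1.288136 + 0.26·3.495576 = -0.379286
t=2.420000, y=-0.379286: f=3.001616 → y ← -0.379286 + 0.26·3.001616 = 0.401134
t=2.680000, y=0.401134: f=2.710986 → y ← 0.401134 + 0.26·2.710986 = 1.105990
y(2.94) ≈ 1.1060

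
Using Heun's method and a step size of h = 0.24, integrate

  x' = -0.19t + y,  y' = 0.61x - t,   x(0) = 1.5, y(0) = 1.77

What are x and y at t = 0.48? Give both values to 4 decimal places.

Heun on (x,y): k1 = f(t_n, state_n); k2 = f(t_n + h, state_n + h·k1); state_{n+1} = state_n + (h/2)·(k1 + k2).
0.000000: (1.500000, 1.770000)
  k1 = (1.770000, 0.915000)
  predictor → (1.924800, 1.989600)
  k2 = (1.944000, 0.934128)
  → (1.945680, 1.991895)
0.240000: (1.945680, 1.991895)
  k1 = (1.946295, 0.946865)
  predictor → (2.412791, 2.219143)
  k2 = (2.127943, 0.991802)
  → (2.434589, 2.224535)
(x(0.48), y(0.48)) ≈ (2.4346, 2.2245)

2.4346, 2.2245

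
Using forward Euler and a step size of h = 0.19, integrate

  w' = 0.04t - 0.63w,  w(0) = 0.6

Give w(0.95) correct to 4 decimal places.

Euler: w_{n+1} = w_n + h·f(t_n, w_n).
t=0.000000, w=0.600000: f=-0.378000 → w ← 0.600000 + 0.19·(-0.378000) = 0.528180
t=0.190000, w=0.528180: f=-0.325153 → w ← 0.528180 + 0.19·(-0.325153) = 0.466401
t=0.380000, w=0.466401: f=-0.278633 → w ← 0.466401 + 0.19·(-0.278633) = 0.413461
t=0.570000, w=0.413461: f=-0.237680 → w ← 0.413461 + 0.19·(-0.237680) = 0.368301
t=0.760000, w=0.368301: f=-0.201630 → w ← 0.368301 + 0.19·(-0.201630) = 0.329992
w(0.95) ≈ 0.3300

0.3300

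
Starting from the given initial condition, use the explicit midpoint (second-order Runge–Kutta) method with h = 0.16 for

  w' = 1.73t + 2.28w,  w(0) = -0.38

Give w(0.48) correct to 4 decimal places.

Midpoint: k1 = f(t_n, w_n); k2 = f(t_n + h/2, w_n + (h/2)·k1); w_{n+1} = w_n + h·k2.
t=0.000000, w=-0.380000:
  k1 = f(0.000000, -0.380000) = -0.866400
  k2 = f(0.080000, -0.449312) = -0.886031
  w ← -0.380000 + 0.16·(-0.886031) = -0.521765
t=0.160000, w=-0.521765:
  k1 = f(0.160000, -0.521765) = -0.912824
  k2 = f(0.240000, -0.594791) = -0.940923
  w ← -0.521765 + 0.16·(-0.940923) = -0.672313
t=0.320000, w=-0.672313:
  k1 = f(0.320000, -0.672313) = -0.979273
  k2 = f(0.400000, -0.750655) = -1.019493
  w ← -0.672313 + 0.16·(-1.019493) = -0.835432
w(0.48) ≈ -0.8354

-0.8354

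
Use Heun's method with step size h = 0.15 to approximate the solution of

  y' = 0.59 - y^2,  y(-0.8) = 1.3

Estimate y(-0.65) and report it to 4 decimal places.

Heun: k1 = f(t_n, y_n); k2 = f(t_n + h, y_n + h·k1); y_{n+1} = y_n + (h/2)·(k1 + k2).
t=-0.800000, y=1.300000:
  k1 = f(-0.800000, 1.300000) = -1.100000
  k2 = f(-0.650000, 1.135000) = -0.698225
  y ← 1.300000 + (0.15/2)·(-1.100000 + (-0.698225)) = 1.165133
y(-0.65) ≈ 1.1651

1.1651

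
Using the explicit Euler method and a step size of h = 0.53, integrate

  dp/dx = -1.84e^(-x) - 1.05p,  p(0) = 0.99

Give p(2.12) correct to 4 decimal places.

-0.5084

Euler: p_{n+1} = p_n + h·f(x_n, p_n).
x=0.000000, p=0.990000: f=-2.879500 → p ← 0.990000 + 0.53·(-2.879500) = -0.536135
x=0.530000, p=-0.536135: f=-0.520091 → p ← -0.536135 + 0.53·(-0.520091) = -0.811783
x=1.060000, p=-0.811783: f=0.214894 → p ← -0.811783 + 0.53·0.214894 = -0.697890
x=1.590000, p=-0.697890: f=0.357561 → p ← -0.697890 + 0.53·0.357561 = -0.508382
p(2.12) ≈ -0.5084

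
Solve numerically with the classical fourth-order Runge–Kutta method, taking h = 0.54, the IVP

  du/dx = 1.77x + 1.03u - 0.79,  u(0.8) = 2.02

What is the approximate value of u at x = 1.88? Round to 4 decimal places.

RK4: k1 = f(x_n, u_n); k2 = f(x_n + h/2, u_n + (h/2)·k1); k3 = f(x_n + h/2, u_n + (h/2)·k2); k4 = f(x_n + h, u_n + h·k3); u_{n+1} = u_n + (h/6)·(k1 + 2k2 + 2k3 + k4).
x=0.800000, u=2.020000:
  k1 = f(0.800000, 2.020000) = 2.706600
  k2 = f(1.070000, 2.750782) = 3.937205
  k3 = f(1.070000, 3.083045) = 4.279437
  k4 = f(1.340000, 4.330896) = 6.042623
  u ← 2.020000 + (0.54/6)·(k1 + 2k2 + 2k3 + k4) = 4.286426
x=1.340000, u=4.286426:
  k1 = f(1.340000, 4.286426) = 5.996818
  k2 = f(1.610000, 5.905567) = 8.142434
  k3 = f(1.610000, 6.484883) = 8.739129
  k4 = f(1.880000, 9.005555) = 11.813322
  u ← 4.286426 + (0.54/6)·(k1 + 2k2 + 2k3 + k4) = 8.928020
u(1.88) ≈ 8.9280

8.9280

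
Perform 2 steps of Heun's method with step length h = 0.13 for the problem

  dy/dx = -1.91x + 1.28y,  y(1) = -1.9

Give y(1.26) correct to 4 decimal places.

Heun: k1 = f(x_n, y_n); k2 = f(x_n + h, y_n + h·k1); y_{n+1} = y_n + (h/2)·(k1 + k2).
x=1.000000, y=-1.900000:
  k1 = f(1.000000, -1.900000) = -4.342000
  k2 = f(1.130000, -2.464460) = -5.312809
  y ← -1.900000 + (0.13/2)·(-4.342000 + (-5.312809)) = -2.527563
x=1.130000, y=-2.527563:
  k1 = f(1.130000, -2.527563) = -5.393580
  k2 = f(1.260000, -3.228728) = -6.539372
  y ← -2.527563 + (0.13/2)·(-5.393580 + (-6.539372)) = -3.303204
y(1.26) ≈ -3.3032

-3.3032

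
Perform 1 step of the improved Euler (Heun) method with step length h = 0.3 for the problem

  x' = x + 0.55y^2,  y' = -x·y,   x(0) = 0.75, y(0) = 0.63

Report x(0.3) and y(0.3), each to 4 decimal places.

Heun on (x,y): k1 = f(t_n, state_n); k2 = f(t_n + h, state_n + h·k1); state_{n+1} = state_n + (h/2)·(k1 + k2).
0.000000: (0.750000, 0.630000)
  k1 = (0.968295, -0.472500)
  predictor → (1.040488, 0.488250)
  k2 = (1.171602, -0.508019)
  → (1.070985, 0.482922)
(x(0.3), y(0.3)) ≈ (1.0710, 0.4829)

1.0710, 0.4829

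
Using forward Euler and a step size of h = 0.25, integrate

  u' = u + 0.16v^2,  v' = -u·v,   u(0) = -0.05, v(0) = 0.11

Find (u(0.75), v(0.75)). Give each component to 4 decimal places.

Euler on (u,v): u_{n+1} = u_n + h·u', v_{n+1} = v_n + h·v'.
0.000000: (-0.050000, 0.110000); f=(-0.048064, 0.005500) → (-0.062016, 0.111375)
0.250000: (-0.062016, 0.111375); f=(-0.060031, 0.006907) → (-0.077024, 0.113102)
0.500000: (-0.077024, 0.113102); f=(-0.074977, 0.008712) → (-0.095768, 0.115280)
(u(0.75), v(0.75)) ≈ (-0.0958, 0.1153)

-0.0958, 0.1153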